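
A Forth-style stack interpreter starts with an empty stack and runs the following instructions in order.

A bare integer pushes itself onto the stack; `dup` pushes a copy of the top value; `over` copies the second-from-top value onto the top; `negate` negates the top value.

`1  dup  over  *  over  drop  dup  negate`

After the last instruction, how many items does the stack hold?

1      → [1]
dup    → [1, 1]
over   → [1, 1, 1]
*      → [1, 1]
over   → [1, 1, 1]
drop   → [1, 1]
dup    → [1, 1, 1]
negate → [1, 1, -1]

3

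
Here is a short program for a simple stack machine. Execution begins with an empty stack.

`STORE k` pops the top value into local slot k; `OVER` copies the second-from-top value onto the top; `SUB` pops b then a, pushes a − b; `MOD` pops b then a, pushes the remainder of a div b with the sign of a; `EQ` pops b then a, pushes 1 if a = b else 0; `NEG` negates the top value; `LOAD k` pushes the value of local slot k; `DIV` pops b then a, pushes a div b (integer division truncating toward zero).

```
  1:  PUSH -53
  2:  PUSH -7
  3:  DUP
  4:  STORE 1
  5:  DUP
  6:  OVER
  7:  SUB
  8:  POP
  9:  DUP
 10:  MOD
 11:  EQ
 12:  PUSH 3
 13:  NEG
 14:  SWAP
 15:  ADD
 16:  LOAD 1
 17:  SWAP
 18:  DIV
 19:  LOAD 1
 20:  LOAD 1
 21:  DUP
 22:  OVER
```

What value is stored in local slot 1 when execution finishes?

-7

PUSH -53 -> [-53]
PUSH -7  -> [-53, -7]
DUP      -> [-53, -7, -7]
STORE 1  -> [-53, -7]
DUP      -> [-53, -7, -7]
OVER     -> [-53, -7, -7, -7]
SUB      -> [-53, -7, 0]
POP      -> [-53, -7]
DUP      -> [-53, -7, -7]
MOD      -> [-53, 0]
EQ       -> [0]
PUSH 3   -> [0, 3]
NEG      -> [0, -3]
SWAP     -> [-3, 0]
ADD      -> [-3]
LOAD 1   -> [-3, -7]
SWAP     -> [-7, -3]
DIV      -> [2]
LOAD 1   -> [2, -7]
LOAD 1   -> [2, -7, -7]
DUP      -> [2, -7, -7, -7]
OVER     -> [2, -7, -7, -7, -7]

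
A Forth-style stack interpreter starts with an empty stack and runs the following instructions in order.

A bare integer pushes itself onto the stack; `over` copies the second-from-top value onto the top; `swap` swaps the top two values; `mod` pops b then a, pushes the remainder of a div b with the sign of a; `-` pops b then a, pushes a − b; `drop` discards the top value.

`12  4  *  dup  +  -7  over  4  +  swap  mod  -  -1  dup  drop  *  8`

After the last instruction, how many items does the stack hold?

2

12    12
4     12 4
*     48
dup   48 48
+     96
-7    96 -7
over  96 -7 96
4     96 -7 96 4
+     96 -7 100
swap  96 100 -7
mod   96 2
-     94
-1    94 -1
dup   94 -1 -1
drop  94 -1
*     -94
8     -94 8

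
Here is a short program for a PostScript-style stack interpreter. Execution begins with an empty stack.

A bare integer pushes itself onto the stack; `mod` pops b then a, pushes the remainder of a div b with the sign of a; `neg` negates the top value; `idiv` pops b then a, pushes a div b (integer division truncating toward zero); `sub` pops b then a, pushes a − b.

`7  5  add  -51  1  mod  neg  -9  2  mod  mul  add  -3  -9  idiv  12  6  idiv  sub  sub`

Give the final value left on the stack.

7    → 7
5    → 7 5
add  → 12
-51  → 12 -51
1    → 12 -51 1
mod  → 12 0
neg  → 12 0
-9   → 12 0 -9
2    → 12 0 -9 2
mod  → 12 0 -1
mul  → 12 0
add  → 12
-3   → 12 -3
-9   → 12 -3 -9
idiv → 12 0
12   → 12 0 12
6    → 12 0 12 6
idiv → 12 0 2
sub  → 12 -2
sub  → 14

14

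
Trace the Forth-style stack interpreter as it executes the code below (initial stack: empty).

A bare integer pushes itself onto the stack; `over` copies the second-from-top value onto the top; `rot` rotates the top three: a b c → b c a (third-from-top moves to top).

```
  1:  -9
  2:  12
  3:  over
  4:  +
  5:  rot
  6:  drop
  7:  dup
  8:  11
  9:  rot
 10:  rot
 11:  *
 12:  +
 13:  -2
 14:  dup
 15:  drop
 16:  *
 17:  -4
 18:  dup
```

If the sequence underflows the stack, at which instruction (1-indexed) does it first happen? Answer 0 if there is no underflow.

5

-9    [-9]
12    [-9, 12]
over  [-9, 12, -9]
+     [-9, 3]
rot  — needs 3 operands, stack has 2 → underflow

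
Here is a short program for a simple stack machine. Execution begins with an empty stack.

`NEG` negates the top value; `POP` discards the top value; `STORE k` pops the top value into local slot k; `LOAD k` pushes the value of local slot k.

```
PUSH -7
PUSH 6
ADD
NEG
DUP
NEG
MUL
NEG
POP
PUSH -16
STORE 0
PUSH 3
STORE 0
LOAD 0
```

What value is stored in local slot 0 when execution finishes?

PUSH -7  -> [-7]
PUSH 6   -> [-7, 6]
ADD      -> [-1]
NEG      -> [1]
DUP      -> [1, 1]
NEG      -> [1, -1]
MUL      -> [-1]
NEG      -> [1]
POP      -> []
PUSH -16 -> [-16]
STORE 0  -> []
PUSH 3   -> [3]
STORE 0  -> []
LOAD 0   -> [3]

3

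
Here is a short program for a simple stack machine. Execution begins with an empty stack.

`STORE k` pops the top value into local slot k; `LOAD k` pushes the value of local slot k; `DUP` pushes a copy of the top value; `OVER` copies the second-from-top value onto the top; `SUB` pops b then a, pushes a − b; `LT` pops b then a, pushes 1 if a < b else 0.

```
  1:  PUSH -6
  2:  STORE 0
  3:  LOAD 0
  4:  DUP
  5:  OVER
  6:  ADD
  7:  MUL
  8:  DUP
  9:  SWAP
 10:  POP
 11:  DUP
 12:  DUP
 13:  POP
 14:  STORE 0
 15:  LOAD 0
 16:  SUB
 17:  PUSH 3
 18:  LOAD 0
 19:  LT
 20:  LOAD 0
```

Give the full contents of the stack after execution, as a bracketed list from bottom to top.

PUSH -6 → [-6]
STORE 0 → []
LOAD 0  → [-6]
DUP     → [-6, -6]
OVER    → [-6, -6, -6]
ADD     → [-6, -12]
MUL     → [72]
DUP     → [72, 72]
SWAP    → [72, 72]
POP     → [72]
DUP     → [72, 72]
DUP     → [72, 72, 72]
POP     → [72, 72]
STORE 0 → [72]
LOAD 0  → [72, 72]
SUB     → [0]
PUSH 3  → [0, 3]
LOAD 0  → [0, 3, 72]
LT      → [0, 1]
LOAD 0  → [0, 1, 72]

[0, 1, 72]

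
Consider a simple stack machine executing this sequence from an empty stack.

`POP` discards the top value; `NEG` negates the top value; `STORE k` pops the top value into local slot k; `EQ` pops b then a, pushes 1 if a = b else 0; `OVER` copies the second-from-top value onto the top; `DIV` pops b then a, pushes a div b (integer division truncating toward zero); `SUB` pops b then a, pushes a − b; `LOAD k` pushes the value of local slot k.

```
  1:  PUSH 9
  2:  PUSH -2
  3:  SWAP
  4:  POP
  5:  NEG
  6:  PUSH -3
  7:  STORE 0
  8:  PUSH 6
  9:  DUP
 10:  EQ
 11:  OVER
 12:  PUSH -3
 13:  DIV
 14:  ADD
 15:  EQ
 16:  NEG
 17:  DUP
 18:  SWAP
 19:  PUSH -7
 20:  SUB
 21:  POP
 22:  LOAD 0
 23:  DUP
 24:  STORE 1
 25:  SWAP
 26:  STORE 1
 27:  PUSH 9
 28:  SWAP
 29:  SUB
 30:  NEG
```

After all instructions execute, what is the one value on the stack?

PUSH 9  → [9]
PUSH -2 → [9, -2]
SWAP    → [-2, 9]
POP     → [-2]
NEG     → [2]
PUSH -3 → [2, -3]
STORE 0 → [2]
PUSH 6  → [2, 6]
DUP     → [2, 6, 6]
EQ      → [2, 1]
OVER    → [2, 1, 2]
PUSH -3 → [2, 1, 2, -3]
DIV     → [2, 1, 0]
ADD     → [2, 1]
EQ      → [0]
NEG     → [0]
DUP     → [0, 0]
SWAP    → [0, 0]
PUSH -7 → [0, 0, -7]
SUB     → [0, 7]
POP     → [0]
LOAD 0  → [0, -3]
DUP     → [0, -3, -3]
STORE 1 → [0, -3]
SWAP    → [-3, 0]
STORE 1 → [-3]
PUSH 9  → [-3, 9]
SWAP    → [9, -3]
SUB     → [12]
NEG     → [-12]

-12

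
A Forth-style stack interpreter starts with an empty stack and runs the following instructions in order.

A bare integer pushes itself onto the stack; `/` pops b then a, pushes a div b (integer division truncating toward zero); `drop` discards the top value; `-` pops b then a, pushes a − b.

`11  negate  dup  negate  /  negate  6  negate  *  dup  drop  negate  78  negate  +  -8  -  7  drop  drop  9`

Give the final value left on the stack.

9

11     -> [11]
negate -> [-11]
dup    -> [-11, -11]
negate -> [-11, 11]
/      -> [-1]
negate -> [1]
6      -> [1, 6]
negate -> [1, -6]
*      -> [-6]
dup    -> [-6, -6]
drop   -> [-6]
negate -> [6]
78     -> [6, 78]
negate -> [6, -78]
+      -> [-72]
-8     -> [-72, -8]
-      -> [-64]
7      -> [-64, 7]
drop   -> [-64]
drop   -> []
9      -> [9]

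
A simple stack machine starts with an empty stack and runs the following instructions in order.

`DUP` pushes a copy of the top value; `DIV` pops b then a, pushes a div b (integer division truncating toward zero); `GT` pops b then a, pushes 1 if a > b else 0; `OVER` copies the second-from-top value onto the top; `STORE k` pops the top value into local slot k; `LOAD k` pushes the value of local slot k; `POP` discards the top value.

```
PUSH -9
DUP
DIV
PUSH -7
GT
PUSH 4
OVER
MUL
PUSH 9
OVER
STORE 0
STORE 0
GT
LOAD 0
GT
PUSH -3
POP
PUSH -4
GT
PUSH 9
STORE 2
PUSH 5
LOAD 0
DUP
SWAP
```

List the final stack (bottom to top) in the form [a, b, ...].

PUSH -9 : [-9]
DUP     : [-9, -9]
DIV     : [1]
PUSH -7 : [1, -7]
GT      : [1]
PUSH 4  : [1, 4]
OVER    : [1, 4, 1]
MUL     : [1, 4]
PUSH 9  : [1, 4, 9]
OVER    : [1, 4, 9, 4]
STORE 0 : [1, 4, 9]
STORE 0 : [1, 4]
GT      : [0]
LOAD 0  : [0, 9]
GT      : [0]
PUSH -3 : [0, -3]
POP     : [0]
PUSH -4 : [0, -4]
GT      : [1]
PUSH 9  : [1, 9]
STORE 2 : [1]
PUSH 5  : [1, 5]
LOAD 0  : [1, 5, 9]
DUP     : [1, 5, 9, 9]
SWAP    : [1, 5, 9, 9]

[1, 5, 9, 9]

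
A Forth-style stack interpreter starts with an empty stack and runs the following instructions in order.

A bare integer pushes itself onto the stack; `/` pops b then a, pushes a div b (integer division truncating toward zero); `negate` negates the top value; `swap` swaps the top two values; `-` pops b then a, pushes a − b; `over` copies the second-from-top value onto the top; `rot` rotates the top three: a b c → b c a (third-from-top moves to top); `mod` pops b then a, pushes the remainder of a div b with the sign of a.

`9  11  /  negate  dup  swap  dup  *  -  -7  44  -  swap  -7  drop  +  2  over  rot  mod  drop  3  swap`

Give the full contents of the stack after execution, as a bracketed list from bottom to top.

9       9
11      9 11
/       0
negate  0
dup     0 0
swap    0 0
dup     0 0 0
*       0 0
-       0
-7      0 -7
44      0 -7 44
-       0 -51
swap    -51 0
-7      -51 0 -7
drop    -51 0
+       -51
2       -51 2
over    -51 2 -51
rot     2 -51 -51
mod     2 0
drop    2
3       2 3
swap    3 2

[3, 2]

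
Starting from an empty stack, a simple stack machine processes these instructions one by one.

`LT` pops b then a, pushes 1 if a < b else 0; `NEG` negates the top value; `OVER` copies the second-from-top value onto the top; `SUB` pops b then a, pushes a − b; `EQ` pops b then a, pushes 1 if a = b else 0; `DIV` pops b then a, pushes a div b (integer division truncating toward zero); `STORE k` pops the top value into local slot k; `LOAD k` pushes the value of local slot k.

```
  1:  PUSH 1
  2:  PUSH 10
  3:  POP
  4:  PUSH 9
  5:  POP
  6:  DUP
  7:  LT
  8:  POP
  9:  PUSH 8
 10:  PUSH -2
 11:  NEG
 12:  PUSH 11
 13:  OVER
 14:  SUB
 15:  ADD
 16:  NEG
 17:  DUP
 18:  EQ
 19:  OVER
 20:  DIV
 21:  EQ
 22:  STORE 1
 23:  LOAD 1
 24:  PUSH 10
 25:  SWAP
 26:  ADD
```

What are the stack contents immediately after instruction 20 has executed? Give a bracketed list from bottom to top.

PUSH 1  → [1]
PUSH 10 → [1, 10]
POP     → [1]
PUSH 9  → [1, 9]
POP     → [1]
DUP     → [1, 1]
LT      → [0]
POP     → []
PUSH 8  → [8]
PUSH -2 → [8, -2]
NEG     → [8, 2]
PUSH 11 → [8, 2, 11]
OVER    → [8, 2, 11, 2]
SUB     → [8, 2, 9]
ADD     → [8, 11]
NEG     → [8, -11]
DUP     → [8, -11, -11]
EQ      → [8, 1]
OVER    → [8, 1, 8]
DIV     → [8, 0]

[8, 0]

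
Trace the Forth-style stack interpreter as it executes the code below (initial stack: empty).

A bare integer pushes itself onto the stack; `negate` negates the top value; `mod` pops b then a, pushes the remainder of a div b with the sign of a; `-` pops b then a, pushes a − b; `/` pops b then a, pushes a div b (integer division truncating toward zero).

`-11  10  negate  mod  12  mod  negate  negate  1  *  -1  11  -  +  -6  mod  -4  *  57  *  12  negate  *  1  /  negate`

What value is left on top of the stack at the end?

2736

-11    → [-11]
10     → [-11, 10]
negate → [-11, -10]
mod    → [-1]
12     → [-1, 12]
mod    → [-1]
negate → [1]
negate → [-1]
1      → [-1, 1]
*      → [-1]
-1     → [-1, -1]
11     → [-1, -1, 11]
-      → [-1, -12]
+      → [-13]
-6     → [-13, -6]
mod    → [-1]
-4     → [-1, -4]
*      → [4]
57     → [4, 57]
*      → [228]
12     → [228, 12]
negate → [228, -12]
*      → [-2736]
1      → [-2736, 1]
/      → [-2736]
negate → [2736]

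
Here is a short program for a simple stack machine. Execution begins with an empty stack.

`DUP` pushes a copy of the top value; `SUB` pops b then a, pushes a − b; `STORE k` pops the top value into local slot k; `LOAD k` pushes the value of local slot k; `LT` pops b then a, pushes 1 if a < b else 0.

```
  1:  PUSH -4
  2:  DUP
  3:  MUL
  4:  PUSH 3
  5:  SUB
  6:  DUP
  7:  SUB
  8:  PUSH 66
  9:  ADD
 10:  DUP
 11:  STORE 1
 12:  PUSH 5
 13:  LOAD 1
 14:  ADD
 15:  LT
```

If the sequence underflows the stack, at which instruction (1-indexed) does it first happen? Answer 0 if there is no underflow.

0

PUSH -4 -> [-4]
DUP     -> [-4, -4]
MUL     -> [16]
PUSH 3  -> [16, 3]
SUB     -> [13]
DUP     -> [13, 13]
SUB     -> [0]
PUSH 66 -> [0, 66]
ADD     -> [66]
DUP     -> [66, 66]
STORE 1 -> [66]
PUSH 5  -> [66, 5]
LOAD 1  -> [66, 5, 66]
ADD     -> [66, 71]
LT      -> [1]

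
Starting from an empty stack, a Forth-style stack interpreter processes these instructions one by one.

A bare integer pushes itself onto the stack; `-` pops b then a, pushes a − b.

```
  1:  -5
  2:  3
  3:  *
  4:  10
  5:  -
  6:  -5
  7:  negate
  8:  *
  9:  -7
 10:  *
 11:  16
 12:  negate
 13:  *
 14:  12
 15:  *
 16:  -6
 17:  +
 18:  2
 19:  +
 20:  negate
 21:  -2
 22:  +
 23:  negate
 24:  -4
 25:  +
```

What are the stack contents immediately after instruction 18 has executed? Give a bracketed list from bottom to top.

-5     : -5
3      : -5 3
*      : -15
10     : -15 10
-      : -25
-5     : -25 -5
negate : -25 5
*      : -125
-7     : -125 -7
*      : 875
16     : 875 16
negate : 875 -16
*      : -14000
12     : -14000 12
*      : -168000
-6     : -168000 -6
+      : -168006
2      : -168006 2

[-168006, 2]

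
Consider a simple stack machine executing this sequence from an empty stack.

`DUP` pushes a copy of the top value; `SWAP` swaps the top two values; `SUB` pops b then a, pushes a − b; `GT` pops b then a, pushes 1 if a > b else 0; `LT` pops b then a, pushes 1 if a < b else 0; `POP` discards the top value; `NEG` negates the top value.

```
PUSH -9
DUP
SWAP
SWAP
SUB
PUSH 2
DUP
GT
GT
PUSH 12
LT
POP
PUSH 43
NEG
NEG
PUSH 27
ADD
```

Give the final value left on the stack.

70

PUSH -9  -9
DUP      -9 -9
SWAP     -9 -9
SWAP     -9 -9
SUB      0
PUSH 2   0 2
DUP      0 2 2
GT       0 0
GT       0
PUSH 12  0 12
LT       1
POP      (empty)
PUSH 43  43
NEG      -43
NEG      43
PUSH 27  43 27
ADD      70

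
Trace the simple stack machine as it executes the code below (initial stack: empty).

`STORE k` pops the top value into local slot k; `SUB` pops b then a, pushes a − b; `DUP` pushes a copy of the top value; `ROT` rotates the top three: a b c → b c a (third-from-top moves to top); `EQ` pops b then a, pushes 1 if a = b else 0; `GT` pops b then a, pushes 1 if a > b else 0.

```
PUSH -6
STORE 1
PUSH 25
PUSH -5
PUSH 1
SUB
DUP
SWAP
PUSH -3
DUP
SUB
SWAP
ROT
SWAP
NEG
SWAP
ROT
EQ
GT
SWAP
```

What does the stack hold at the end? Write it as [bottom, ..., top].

[1, 25]

PUSH -6 → -6
STORE 1 → (empty)
PUSH 25 → 25
PUSH -5 → 25 -5
PUSH 1  → 25 -5 1
SUB     → 25 -6
DUP     → 25 -6 -6
SWAP    → 25 -6 -6
PUSH -3 → 25 -6 -6 -3
DUP     → 25 -6 -6 -3 -3
SUB     → 25 -6 -6 0
SWAP    → 25 -6 0 -6
ROT     → 25 0 -6 -6
SWAP    → 25 0 -6 -6
NEG     → 25 0 -6 6
SWAP    → 25 0 6 -6
ROT     → 25 6 -6 0
EQ      → 25 6 0
GT      → 25 1
SWAP    → 1 25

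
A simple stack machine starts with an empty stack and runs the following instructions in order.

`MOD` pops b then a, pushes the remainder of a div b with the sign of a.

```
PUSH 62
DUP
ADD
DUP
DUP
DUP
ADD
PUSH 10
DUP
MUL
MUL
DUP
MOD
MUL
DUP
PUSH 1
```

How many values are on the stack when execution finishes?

4

PUSH 62 → [62]
DUP     → [62, 62]
ADD     → [124]
DUP     → [124, 124]
DUP     → [124, 124, 124]
DUP     → [124, 124, 124, 124]
ADD     → [124, 124, 248]
PUSH 10 → [124, 124, 248, 10]
DUP     → [124, 124, 248, 10, 10]
MUL     → [124, 124, 248, 100]
MUL     → [124, 124, 24800]
DUP     → [124, 124, 24800, 24800]
MOD     → [124, 124, 0]
MUL     → [124, 0]
DUP     → [124, 0, 0]
PUSH 1  → [124, 0, 0, 1]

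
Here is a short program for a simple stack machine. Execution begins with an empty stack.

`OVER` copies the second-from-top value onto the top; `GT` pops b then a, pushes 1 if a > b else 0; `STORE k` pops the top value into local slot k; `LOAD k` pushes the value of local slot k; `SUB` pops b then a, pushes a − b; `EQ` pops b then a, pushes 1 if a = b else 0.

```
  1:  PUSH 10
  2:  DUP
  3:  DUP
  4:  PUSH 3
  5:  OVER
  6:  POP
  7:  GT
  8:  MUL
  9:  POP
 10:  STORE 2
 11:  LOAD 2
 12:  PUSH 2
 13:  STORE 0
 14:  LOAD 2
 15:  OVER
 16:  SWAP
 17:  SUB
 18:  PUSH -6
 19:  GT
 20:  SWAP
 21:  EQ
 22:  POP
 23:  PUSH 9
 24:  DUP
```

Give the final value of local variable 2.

PUSH 10 → [10]
DUP     → [10, 10]
DUP     → [10, 10, 10]
PUSH 3  → [10, 10, 10, 3]
OVER    → [10, 10, 10, 3, 10]
POP     → [10, 10, 10, 3]
GT      → [10, 10, 1]
MUL     → [10, 10]
POP     → [10]
STORE 2 → []
LOAD 2  → [10]
PUSH 2  → [10, 2]
STORE 0 → [10]
LOAD 2  → [10, 10]
OVER    → [10, 10, 10]
SWAP    → [10, 10, 10]
SUB     → [10, 0]
PUSH -6 → [10, 0, -6]
GT      → [10, 1]
SWAP    → [1, 10]
EQ      → [0]
POP     → []
PUSH 9  → [9]
DUP     → [9, 9]

10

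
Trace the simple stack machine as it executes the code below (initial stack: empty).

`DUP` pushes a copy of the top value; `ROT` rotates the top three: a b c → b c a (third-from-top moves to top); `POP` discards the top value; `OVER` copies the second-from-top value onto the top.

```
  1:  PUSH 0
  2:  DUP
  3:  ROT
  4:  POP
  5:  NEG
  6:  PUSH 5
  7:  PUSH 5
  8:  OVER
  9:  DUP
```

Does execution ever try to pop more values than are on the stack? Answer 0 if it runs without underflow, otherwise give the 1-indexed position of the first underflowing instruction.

PUSH 0 -> [0]
DUP    -> [0, 0]
ROT  — needs 3 operands, stack has 2 → underflow

3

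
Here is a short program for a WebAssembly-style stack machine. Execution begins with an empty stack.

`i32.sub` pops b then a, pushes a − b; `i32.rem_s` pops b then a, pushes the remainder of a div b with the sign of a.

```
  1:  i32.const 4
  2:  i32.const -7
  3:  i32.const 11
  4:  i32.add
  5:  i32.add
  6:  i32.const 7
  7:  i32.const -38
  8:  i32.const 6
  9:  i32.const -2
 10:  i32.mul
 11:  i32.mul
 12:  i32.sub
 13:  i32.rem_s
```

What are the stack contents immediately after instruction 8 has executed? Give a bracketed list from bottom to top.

[8, 7, -38, 6]

i32.const 4   → [4]
i32.const -7  → [4, -7]
i32.const 11  → [4, -7, 11]
i32.add       → [4, 4]
i32.add       → [8]
i32.const 7   → [8, 7]
i32.const -38 → [8, 7, -38]
i32.const 6   → [8, 7, -38, 6]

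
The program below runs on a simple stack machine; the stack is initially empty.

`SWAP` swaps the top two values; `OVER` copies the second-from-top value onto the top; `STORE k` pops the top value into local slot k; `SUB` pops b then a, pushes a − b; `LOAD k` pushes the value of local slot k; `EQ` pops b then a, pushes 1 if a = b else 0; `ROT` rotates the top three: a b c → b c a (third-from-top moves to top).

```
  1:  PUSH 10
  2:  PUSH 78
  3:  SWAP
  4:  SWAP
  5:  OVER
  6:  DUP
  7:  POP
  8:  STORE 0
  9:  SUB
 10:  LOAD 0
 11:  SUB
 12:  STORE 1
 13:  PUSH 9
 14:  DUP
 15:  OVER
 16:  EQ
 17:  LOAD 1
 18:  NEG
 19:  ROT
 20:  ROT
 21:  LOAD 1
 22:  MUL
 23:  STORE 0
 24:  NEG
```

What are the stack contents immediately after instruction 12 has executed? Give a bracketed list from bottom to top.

PUSH 10  10
PUSH 78  10 78
SWAP     78 10
SWAP     10 78
OVER     10 78 10
DUP      10 78 10 10
POP      10 78 10
STORE 0  10 78
SUB      -68
LOAD 0   -68 10
SUB      -78
STORE 1  (empty)

[]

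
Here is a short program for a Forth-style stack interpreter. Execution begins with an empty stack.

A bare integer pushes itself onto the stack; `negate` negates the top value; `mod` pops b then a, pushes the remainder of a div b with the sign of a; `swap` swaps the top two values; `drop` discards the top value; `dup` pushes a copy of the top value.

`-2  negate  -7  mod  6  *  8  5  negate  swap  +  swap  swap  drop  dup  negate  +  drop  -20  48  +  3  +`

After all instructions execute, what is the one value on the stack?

31

-2      [-2]
negate  [2]
-7      [2, -7]
mod     [2]
6       [2, 6]
*       [12]
8       [12, 8]
5       [12, 8, 5]
negate  [12, 8, -5]
swap    [12, -5, 8]
+       [12, 3]
swap    [3, 12]
swap    [12, 3]
drop    [12]
dup     [12, 12]
negate  [12, -12]
+       [0]
drop    []
-20     [-20]
48      [-20, 48]
+       [28]
3       [28, 3]
+       [31]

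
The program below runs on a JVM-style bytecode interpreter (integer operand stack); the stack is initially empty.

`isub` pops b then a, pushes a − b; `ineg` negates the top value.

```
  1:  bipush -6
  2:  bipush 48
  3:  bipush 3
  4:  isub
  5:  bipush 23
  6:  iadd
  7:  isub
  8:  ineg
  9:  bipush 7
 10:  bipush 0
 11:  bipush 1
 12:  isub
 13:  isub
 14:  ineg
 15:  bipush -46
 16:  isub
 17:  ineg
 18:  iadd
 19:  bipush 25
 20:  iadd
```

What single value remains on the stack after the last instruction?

61

bipush -6  : [-6]
bipush 48  : [-6, 48]
bipush 3   : [-6, 48, 3]
isub       : [-6, 45]
bipush 23  : [-6, 45, 23]
iadd       : [-6, 68]
isub       : [-74]
ineg       : [74]
bipush 7   : [74, 7]
bipush 0   : [74, 7, 0]
bipush 1   : [74, 7, 0, 1]
isub       : [74, 7, -1]
isub       : [74, 8]
ineg       : [74, -8]
bipush -46 : [74, -8, -46]
isub       : [74, 38]
ineg       : [74, -38]
iadd       : [36]
bipush 25  : [36, 25]
iadd       : [61]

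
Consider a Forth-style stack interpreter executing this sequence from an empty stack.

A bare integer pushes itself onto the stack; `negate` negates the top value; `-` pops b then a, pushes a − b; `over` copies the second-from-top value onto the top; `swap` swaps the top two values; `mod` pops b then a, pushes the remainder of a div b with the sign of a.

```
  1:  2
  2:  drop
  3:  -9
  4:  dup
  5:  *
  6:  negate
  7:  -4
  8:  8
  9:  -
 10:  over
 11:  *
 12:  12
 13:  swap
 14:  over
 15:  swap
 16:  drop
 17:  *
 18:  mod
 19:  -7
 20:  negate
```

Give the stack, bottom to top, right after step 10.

2      : [2]
drop   : []
-9     : [-9]
dup    : [-9, -9]
*      : [81]
negate : [-81]
-4     : [-81, -4]
8      : [-81, -4, 8]
-      : [-81, -12]
over   : [-81, -12, -81]

[-81, -12, -81]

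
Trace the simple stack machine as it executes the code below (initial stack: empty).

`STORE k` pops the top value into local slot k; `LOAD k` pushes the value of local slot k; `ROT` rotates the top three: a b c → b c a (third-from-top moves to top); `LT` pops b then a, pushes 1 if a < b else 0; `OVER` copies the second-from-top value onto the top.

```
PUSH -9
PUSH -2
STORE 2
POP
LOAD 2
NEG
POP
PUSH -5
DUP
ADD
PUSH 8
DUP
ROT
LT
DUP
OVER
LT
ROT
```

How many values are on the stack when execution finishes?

PUSH -9 → [-9]
PUSH -2 → [-9, -2]
STORE 2 → [-9]
POP     → []
LOAD 2  → [-2]
NEG     → [2]
POP     → []
PUSH -5 → [-5]
DUP     → [-5, -5]
ADD     → [-10]
PUSH 8  → [-10, 8]
DUP     → [-10, 8, 8]
ROT     → [8, 8, -10]
LT      → [8, 0]
DUP     → [8, 0, 0]
OVER    → [8, 0, 0, 0]
LT      → [8, 0, 0]
ROT     → [0, 0, 8]

3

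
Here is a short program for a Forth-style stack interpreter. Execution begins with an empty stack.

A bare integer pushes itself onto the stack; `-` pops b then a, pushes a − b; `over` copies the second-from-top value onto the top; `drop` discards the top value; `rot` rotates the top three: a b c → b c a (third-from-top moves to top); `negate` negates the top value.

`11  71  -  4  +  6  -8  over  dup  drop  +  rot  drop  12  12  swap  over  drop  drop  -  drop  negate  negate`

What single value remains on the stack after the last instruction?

11     → 11
71     → 11 71
-      → -60
4      → -60 4
+      → -56
6      → -56 6
-8     → -56 6 -8
over   → -56 6 -8 6
dup    → -56 6 -8 6 6
drop   → -56 6 -8 6
+      → -56 6 -2
rot    → 6 -2 -56
drop   → 6 -2
12     → 6 -2 12
12     → 6 -2 12 12
swap   → 6 -2 12 12
over   → 6 -2 12 12 12
drop   → 6 -2 12 12
drop   → 6 -2 12
-      → 6 -14
drop   → 6
negate → -6
negate → 6

6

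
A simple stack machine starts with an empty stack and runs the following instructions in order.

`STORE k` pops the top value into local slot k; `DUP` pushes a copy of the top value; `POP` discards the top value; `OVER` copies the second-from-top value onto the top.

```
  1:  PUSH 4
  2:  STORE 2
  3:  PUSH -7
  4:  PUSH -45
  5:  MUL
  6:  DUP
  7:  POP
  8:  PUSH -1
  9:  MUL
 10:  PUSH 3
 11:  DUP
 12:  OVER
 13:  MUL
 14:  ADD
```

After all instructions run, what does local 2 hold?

4

PUSH 4   : [4]
STORE 2  : []
PUSH -7  : [-7]
PUSH -45 : [-7, -45]
MUL      : [315]
DUP      : [315, 315]
POP      : [315]
PUSH -1  : [315, -1]
MUL      : [-315]
PUSH 3   : [-315, 3]
DUP      : [-315, 3, 3]
OVER     : [-315, 3, 3, 3]
MUL      : [-315, 3, 9]
ADD      : [-315, 12]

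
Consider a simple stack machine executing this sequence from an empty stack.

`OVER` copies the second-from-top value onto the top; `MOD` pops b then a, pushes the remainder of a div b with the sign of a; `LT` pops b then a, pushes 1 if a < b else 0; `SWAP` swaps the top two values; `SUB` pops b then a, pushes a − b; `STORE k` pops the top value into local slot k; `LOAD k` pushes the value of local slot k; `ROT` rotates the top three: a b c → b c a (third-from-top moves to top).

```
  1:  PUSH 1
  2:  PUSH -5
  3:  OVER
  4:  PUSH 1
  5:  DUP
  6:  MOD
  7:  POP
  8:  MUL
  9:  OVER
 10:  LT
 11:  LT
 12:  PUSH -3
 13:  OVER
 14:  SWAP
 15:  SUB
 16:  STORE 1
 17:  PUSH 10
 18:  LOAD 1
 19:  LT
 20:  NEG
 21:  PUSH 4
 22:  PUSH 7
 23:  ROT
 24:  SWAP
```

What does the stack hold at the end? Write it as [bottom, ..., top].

PUSH 1  -> [1]
PUSH -5 -> [1, -5]
OVER    -> [1, -5, 1]
PUSH 1  -> [1, -5, 1, 1]
DUP     -> [1, -5, 1, 1, 1]
MOD     -> [1, -5, 1, 0]
POP     -> [1, -5, 1]
MUL     -> [1, -5]
OVER    -> [1, -5, 1]
LT      -> [1, 1]
LT      -> [0]
PUSH -3 -> [0, -3]
OVER    -> [0, -3, 0]
SWAP    -> [0, 0, -3]
SUB     -> [0, 3]
STORE 1 -> [0]
PUSH 10 -> [0, 10]
LOAD 1  -> [0, 10, 3]
LT      -> [0, 0]
NEG     -> [0, 0]
PUSH 4  -> [0, 0, 4]
PUSH 7  -> [0, 0, 4, 7]
ROT     -> [0, 4, 7, 0]
SWAP    -> [0, 4, 0, 7]

[0, 4, 0, 7]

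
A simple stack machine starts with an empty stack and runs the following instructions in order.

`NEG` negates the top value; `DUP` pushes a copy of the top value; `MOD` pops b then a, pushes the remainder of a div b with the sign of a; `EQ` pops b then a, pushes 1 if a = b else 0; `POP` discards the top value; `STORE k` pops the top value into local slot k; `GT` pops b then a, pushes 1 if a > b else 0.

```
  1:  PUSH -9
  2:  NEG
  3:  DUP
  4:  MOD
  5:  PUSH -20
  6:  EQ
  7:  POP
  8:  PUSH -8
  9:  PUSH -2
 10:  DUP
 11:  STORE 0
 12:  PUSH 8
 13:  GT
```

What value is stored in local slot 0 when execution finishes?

PUSH -9  → -9
NEG      → 9
DUP      → 9 9
MOD      → 0
PUSH -20 → 0 -20
EQ       → 0
POP      → (empty)
PUSH -8  → -8
PUSH -2  → -8 -2
DUP      → -8 -2 -2
STORE 0  → -8 -2
PUSH 8   → -8 -2 8
GT       → -8 0

-2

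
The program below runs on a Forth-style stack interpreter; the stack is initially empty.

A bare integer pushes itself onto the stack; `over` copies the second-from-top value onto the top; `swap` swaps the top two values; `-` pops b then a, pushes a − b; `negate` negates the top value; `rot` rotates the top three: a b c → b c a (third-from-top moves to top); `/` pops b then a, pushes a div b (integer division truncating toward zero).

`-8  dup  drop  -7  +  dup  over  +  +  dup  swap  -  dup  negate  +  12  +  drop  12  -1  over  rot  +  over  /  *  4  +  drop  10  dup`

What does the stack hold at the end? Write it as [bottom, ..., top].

-8      [-8]
dup     [-8, -8]
drop    [-8]
-7      [-8, -7]
+       [-15]
dup     [-15, -15]
over    [-15, -15, -15]
+       [-15, -30]
+       [-45]
dup     [-45, -45]
swap    [-45, -45]
-       [0]
dup     [0, 0]
negate  [0, 0]
+       [0]
12      [0, 12]
+       [12]
drop    []
12      [12]
-1      [12, -1]
over    [12, -1, 12]
rot     [-1, 12, 12]
+       [-1, 24]
over    [-1, 24, -1]
/       [-1, -24]
*       [24]
4       [24, 4]
+       [28]
drop    []
10      [10]
dup     [10, 10]

[10, 10]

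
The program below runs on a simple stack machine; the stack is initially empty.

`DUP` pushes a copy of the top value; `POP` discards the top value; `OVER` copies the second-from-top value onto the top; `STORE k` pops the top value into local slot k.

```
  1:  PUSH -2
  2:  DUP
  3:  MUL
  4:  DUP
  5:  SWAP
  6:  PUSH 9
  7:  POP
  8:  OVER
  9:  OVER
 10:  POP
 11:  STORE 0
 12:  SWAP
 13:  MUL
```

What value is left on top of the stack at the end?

PUSH -2 → [-2]
DUP     → [-2, -2]
MUL     → [4]
DUP     → [4, 4]
SWAP    → [4, 4]
PUSH 9  → [4, 4, 9]
POP     → [4, 4]
OVER    → [4, 4, 4]
OVER    → [4, 4, 4, 4]
POP     → [4, 4, 4]
STORE 0 → [4, 4]
SWAP    → [4, 4]
MUL     → [16]

16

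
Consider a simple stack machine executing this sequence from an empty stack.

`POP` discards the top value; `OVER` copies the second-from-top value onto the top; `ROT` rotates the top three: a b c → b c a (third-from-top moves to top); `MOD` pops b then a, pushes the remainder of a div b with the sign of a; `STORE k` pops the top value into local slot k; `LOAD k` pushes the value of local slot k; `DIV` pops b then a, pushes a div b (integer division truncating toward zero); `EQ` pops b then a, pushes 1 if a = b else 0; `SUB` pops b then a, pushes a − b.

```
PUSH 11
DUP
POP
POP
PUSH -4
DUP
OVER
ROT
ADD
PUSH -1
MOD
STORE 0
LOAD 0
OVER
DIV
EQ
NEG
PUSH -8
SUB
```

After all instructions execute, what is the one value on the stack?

8

PUSH 11 → [11]
DUP     → [11, 11]
POP     → [11]
POP     → []
PUSH -4 → [-4]
DUP     → [-4, -4]
OVER    → [-4, -4, -4]
ROT     → [-4, -4, -4]
ADD     → [-4, -8]
PUSH -1 → [-4, -8, -1]
MOD     → [-4, 0]
STORE 0 → [-4]
LOAD 0  → [-4, 0]
OVER    → [-4, 0, -4]
DIV     → [-4, 0]
EQ      → [0]
NEG     → [0]
PUSH -8 → [0, -8]
SUB     → [8]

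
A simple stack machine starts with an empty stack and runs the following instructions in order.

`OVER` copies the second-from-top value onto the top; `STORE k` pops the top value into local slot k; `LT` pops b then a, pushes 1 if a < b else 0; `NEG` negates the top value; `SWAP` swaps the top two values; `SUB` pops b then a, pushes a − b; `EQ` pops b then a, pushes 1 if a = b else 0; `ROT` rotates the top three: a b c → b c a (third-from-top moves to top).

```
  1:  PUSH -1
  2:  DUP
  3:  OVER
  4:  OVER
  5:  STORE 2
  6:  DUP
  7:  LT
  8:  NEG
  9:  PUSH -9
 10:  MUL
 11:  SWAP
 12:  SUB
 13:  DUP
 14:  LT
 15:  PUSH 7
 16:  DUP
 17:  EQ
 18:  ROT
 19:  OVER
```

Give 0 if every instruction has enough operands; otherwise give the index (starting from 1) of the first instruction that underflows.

0

PUSH -1 → -1
DUP     → -1 -1
OVER    → -1 -1 -1
OVER    → -1 -1 -1 -1
STORE 2 → -1 -1 -1
DUP     → -1 -1 -1 -1
LT      → -1 -1 0
NEG     → -1 -1 0
PUSH -9 → -1 -1 0 -9
MUL     → -1 -1 0
SWAP    → -1 0 -1
SUB     → -1 1
DUP     → -1 1 1
LT      → -1 0
PUSH 7  → -1 0 7
DUP     → -1 0 7 7
EQ      → -1 0 1
ROT     → 0 1 -1
OVER    → 0 1 -1 1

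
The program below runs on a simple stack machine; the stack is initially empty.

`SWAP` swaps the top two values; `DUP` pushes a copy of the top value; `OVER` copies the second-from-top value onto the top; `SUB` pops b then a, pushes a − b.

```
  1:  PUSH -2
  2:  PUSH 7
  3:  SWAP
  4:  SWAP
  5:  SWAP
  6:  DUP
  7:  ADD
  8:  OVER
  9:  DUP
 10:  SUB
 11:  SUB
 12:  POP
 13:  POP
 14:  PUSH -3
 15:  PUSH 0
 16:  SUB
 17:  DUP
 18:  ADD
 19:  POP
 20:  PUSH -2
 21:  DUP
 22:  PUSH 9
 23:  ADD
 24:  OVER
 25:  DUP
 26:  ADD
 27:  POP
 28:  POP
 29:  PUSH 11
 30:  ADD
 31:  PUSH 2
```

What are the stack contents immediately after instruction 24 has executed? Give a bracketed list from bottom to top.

[-2, 7, -2]

PUSH -2 → -2
PUSH 7  → -2 7
SWAP    → 7 -2
SWAP    → -2 7
SWAP    → 7 -2
DUP     → 7 -2 -2
ADD     → 7 -4
OVER    → 7 -4 7
DUP     → 7 -4 7 7
SUB     → 7 -4 0
SUB     → 7 -4
POP     → 7
POP     → (empty)
PUSH -3 → -3
PUSH 0  → -3 0
SUB     → -3
DUP     → -3 -3
ADD     → -6
POP     → (empty)
PUSH -2 → -2
DUP     → -2 -2
PUSH 9  → -2 -2 9
ADD     → -2 7
OVER    → -2 7 -2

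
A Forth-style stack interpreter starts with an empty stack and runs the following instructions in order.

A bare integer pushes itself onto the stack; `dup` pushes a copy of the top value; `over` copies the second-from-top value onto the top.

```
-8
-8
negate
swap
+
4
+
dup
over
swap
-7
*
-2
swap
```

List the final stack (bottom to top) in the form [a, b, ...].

[4, 4, -2, -28]

-8     : -8
-8     : -8 -8
negate : -8 8
swap   : 8 -8
+      : 0
4      : 0 4
+      : 4
dup    : 4 4
over   : 4 4 4
swap   : 4 4 4
-7     : 4 4 4 -7
*      : 4 4 -28
-2     : 4 4 -28 -2
swap   : 4 4 -2 -28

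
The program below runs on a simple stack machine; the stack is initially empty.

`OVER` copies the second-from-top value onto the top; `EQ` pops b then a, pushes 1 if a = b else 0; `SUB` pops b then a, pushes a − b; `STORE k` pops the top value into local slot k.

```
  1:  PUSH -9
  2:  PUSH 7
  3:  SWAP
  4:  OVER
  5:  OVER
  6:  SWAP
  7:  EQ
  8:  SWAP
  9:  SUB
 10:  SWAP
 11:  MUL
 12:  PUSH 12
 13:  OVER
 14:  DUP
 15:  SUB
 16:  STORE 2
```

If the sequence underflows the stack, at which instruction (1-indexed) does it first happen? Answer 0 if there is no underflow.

0

PUSH -9  [-9]
PUSH 7   [-9, 7]
SWAP     [7, -9]
OVER     [7, -9, 7]
OVER     [7, -9, 7, -9]
SWAP     [7, -9, -9, 7]
EQ       [7, -9, 0]
SWAP     [7, 0, -9]
SUB      [7, 9]
SWAP     [9, 7]
MUL      [63]
PUSH 12  [63, 12]
OVER     [63, 12, 63]
DUP      [63, 12, 63, 63]
SUB      [63, 12, 0]
STORE 2  [63, 12]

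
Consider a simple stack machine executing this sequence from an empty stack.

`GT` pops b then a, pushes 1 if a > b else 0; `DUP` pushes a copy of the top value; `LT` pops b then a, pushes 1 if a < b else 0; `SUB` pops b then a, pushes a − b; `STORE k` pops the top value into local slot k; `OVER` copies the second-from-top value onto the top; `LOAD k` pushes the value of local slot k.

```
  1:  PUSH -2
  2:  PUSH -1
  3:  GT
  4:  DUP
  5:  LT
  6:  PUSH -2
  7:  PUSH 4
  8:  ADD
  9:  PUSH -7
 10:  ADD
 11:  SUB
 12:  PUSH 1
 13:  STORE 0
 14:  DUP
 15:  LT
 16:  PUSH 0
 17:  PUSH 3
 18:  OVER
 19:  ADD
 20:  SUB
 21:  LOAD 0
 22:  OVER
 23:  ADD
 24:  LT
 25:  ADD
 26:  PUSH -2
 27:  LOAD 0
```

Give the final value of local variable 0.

1

PUSH -2  -2
PUSH -1  -2 -1
GT       0
DUP      0 0
LT       0
PUSH -2  0 -2
PUSH 4   0 -2 4
ADD      0 2
PUSH -7  0 2 -7
ADD      0 -5
SUB      5
PUSH 1   5 1
STORE 0  5
DUP      5 5
LT       0
PUSH 0   0 0
PUSH 3   0 0 3
OVER     0 0 3 0
ADD      0 0 3
SUB      0 -3
LOAD 0   0 -3 1
OVER     0 -3 1 -3
ADD      0 -3 -2
LT       0 1
ADD      1
PUSH -2  1 -2
LOAD 0   1 -2 1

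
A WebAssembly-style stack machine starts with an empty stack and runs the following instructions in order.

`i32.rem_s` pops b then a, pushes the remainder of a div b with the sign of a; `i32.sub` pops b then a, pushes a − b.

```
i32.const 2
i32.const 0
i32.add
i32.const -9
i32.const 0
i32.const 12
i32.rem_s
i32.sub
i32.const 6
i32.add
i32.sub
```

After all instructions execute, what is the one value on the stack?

5

i32.const 2  → 2
i32.const 0  → 2 0
i32.add      → 2
i32.const -9 → 2 -9
i32.const 0  → 2 -9 0
i32.const 12 → 2 -9 0 12
i32.rem_s    → 2 -9 0
i32.sub      → 2 -9
i32.const 6  → 2 -9 6
i32.add      → 2 -3
i32.sub      → 5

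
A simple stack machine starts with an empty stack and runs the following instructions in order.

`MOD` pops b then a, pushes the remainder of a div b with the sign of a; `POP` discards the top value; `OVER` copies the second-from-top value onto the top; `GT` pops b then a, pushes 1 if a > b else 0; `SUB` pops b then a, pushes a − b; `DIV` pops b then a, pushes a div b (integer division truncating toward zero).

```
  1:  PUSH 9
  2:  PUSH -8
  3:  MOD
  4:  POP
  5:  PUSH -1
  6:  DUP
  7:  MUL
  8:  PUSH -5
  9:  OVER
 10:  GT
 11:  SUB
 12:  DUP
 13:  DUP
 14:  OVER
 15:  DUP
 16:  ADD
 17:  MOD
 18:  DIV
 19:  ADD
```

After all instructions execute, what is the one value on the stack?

PUSH 9   9
PUSH -8  9 -8
MOD      1
POP      (empty)
PUSH -1  -1
DUP      -1 -1
MUL      1
PUSH -5  1 -5
OVER     1 -5 1
GT       1 0
SUB      1
DUP      1 1
DUP      1 1 1
OVER     1 1 1 1
DUP      1 1 1 1 1
ADD      1 1 1 2
MOD      1 1 1
DIV      1 1
ADD      2

2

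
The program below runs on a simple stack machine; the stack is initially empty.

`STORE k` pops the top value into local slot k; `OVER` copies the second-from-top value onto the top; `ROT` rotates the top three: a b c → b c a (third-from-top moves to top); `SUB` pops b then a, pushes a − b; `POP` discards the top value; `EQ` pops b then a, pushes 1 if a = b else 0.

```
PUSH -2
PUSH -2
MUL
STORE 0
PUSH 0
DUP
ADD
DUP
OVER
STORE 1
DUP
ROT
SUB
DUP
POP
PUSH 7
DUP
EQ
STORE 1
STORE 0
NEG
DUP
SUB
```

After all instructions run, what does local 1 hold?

1

PUSH -2 -> [-2]
PUSH -2 -> [-2, -2]
MUL     -> [4]
STORE 0 -> []
PUSH 0  -> [0]
DUP     -> [0, 0]
ADD     -> [0]
DUP     -> [0, 0]
OVER    -> [0, 0, 0]
STORE 1 -> [0, 0]
DUP     -> [0, 0, 0]
ROT     -> [0, 0, 0]
SUB     -> [0, 0]
DUP     -> [0, 0, 0]
POP     -> [0, 0]
PUSH 7  -> [0, 0, 7]
DUP     -> [0, 0, 7, 7]
EQ      -> [0, 0, 1]
STORE 1 -> [0, 0]
STORE 0 -> [0]
NEG     -> [0]
DUP     -> [0, 0]
SUB     -> [0]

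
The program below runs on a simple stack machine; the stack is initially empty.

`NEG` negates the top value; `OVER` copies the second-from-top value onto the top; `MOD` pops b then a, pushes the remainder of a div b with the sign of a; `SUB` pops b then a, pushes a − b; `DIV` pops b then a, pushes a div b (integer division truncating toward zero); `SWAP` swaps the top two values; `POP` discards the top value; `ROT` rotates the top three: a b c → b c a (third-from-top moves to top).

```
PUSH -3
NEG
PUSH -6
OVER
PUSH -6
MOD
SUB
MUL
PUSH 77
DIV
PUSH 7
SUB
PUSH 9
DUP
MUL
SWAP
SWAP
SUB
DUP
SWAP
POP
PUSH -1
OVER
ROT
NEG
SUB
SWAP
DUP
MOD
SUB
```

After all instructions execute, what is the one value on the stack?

PUSH -3  -3
NEG      3
PUSH -6  3 -6
OVER     3 -6 3
PUSH -6  3 -6 3 -6
MOD      3 -6 3
SUB      3 -9
MUL      -27
PUSH 77  -27 77
DIV      0
PUSH 7   0 7
SUB      -7
PUSH 9   -7 9
DUP      -7 9 9
MUL      -7 81
SWAP     81 -7
SWAP     -7 81
SUB      -88
DUP      -88 -88
SWAP     -88 -88
POP      -88
PUSH -1  -88 -1
OVER     -88 -1 -88
ROT      -1 -88 -88
NEG      -1 -88 88
SUB      -1 -176
SWAP     -176 -1
DUP      -176 -1 -1
MOD      -176 0
SUB      -176

-176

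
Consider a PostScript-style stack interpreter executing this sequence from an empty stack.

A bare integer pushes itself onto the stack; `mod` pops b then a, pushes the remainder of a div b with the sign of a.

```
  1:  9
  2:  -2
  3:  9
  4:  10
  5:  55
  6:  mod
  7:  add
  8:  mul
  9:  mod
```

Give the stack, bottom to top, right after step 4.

9  -> 9
-2 -> 9 -2
9  -> 9 -2 9
10 -> 9 -2 9 10

[9, -2, 9, 10]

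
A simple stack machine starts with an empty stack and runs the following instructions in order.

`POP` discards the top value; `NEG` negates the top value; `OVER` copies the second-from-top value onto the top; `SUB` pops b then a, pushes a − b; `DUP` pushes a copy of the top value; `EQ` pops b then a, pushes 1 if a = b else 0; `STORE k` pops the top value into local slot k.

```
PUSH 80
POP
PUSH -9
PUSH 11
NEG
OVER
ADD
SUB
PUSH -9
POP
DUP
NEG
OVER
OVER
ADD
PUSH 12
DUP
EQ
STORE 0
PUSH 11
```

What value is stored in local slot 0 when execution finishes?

PUSH 80 : 80
POP     : (empty)
PUSH -9 : -9
PUSH 11 : -9 11
NEG     : -9 -11
OVER    : -9 -11 -9
ADD     : -9 -20
SUB     : 11
PUSH -9 : 11 -9
POP     : 11
DUP     : 11 11
NEG     : 11 -11
OVER    : 11 -11 11
OVER    : 11 -11 11 -11
ADD     : 11 -11 0
PUSH 12 : 11 -11 0 12
DUP     : 11 -11 0 12 12
EQ      : 11 -11 0 1
STORE 0 : 11 -11 0
PUSH 11 : 11 -11 0 11

1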